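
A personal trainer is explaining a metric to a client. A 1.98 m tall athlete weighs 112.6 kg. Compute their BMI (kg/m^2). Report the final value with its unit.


height^2 = 3.9204 m^2
BMI = 112.6 / 3.9204 = 28.72 kg/m^2

28.72 kg/m^2


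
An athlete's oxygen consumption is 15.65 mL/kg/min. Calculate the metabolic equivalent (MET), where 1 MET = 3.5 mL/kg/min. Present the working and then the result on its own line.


MET = VO2 / 3.5
= 15.65 / 3.5
= 4.47 METs

4.47 METs


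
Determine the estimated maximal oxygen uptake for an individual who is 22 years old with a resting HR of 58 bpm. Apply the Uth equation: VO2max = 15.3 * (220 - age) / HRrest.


HRmax = 220 - 22 = 198
VO2max = 15.3 * (198 / 58)
= 15.3 * 3.4138
= 52.23 mL/kg/min

52.23 mL/kg/min


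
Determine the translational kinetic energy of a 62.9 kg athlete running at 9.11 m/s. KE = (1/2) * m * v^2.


KE = 0.5 * m * v^2
= 0.5 * 62.9 * 9.11^2
= 0.5 * 62.9 * 82.9921
= 2610.1 J

2610.1 J


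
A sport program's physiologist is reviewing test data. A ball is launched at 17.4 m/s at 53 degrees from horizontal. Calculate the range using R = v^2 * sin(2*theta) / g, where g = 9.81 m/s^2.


sin(2 * 53) = sin(106) = 0.961262
v^2 = 17.4^2 = 302.76
R = 302.76 * 0.961262 / 9.81
= 29.667 m

29.667 m


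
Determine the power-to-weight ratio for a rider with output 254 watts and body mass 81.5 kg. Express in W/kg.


P/W = 254 / 81.5 = 3.117 W/kg

3.117 W/kg


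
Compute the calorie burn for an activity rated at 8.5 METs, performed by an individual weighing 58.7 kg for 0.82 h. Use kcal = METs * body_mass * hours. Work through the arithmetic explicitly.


Product of METs and mass = 8.5 * 58.7 = 498.95
Total kcal = 498.95 * 0.82 = 409.14 kcal

409.14 kcal


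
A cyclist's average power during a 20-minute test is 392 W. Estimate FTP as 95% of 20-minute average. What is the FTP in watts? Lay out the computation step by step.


FTP = 20-min power * 0.95
= 392 * 0.95
= 372.4 W

372.4 W


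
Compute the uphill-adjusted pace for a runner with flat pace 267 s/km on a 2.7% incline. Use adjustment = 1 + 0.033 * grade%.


Adjustment factor = 1 + 0.033 * 2.7 = 1.0891
Grade-adjusted pace = 267 * 1.0891 = 290.79 s/km

290.79 s/km


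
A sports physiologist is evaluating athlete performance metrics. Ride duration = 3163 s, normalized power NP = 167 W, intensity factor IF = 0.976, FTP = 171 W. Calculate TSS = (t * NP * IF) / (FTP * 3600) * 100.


Numerator = 3163 * 167 * 0.976 = 515543.696
Denominator = 171 * 3600 = 615600
TSS = 515543.696 / 615600 * 100
= 83.75

83.75 TSS


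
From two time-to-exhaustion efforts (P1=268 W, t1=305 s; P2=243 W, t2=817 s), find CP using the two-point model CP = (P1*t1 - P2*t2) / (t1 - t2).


Work in trial 1 = 81740 J
Work in trial 2 = 198531 J
Delta work = -116791 J
Delta time = -512 s
CP = -116791 / -512 = 228.11 W

228.11 W


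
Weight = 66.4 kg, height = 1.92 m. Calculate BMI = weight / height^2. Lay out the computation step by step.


height^2 = 1.92^2 = 3.6864
BMI = 66.4 / 3.6864 = 18.01 kg/m^2

18.01 kg/m^2


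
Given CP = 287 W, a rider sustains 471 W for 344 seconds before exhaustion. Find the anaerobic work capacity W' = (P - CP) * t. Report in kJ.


Excess power = 471 - 287 = 184 W
Work above CP = 184 * 344 = 63296 J
W' = 63.296 kJ

63.296 kJ


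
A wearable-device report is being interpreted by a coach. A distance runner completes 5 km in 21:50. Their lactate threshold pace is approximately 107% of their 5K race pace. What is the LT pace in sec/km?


Convert to seconds: 21 min 50 s = 1310 s
Pace per km = 1310 / 5 = 262.0 s/km
LT pace = 262.0 * 1.07 = 280.34 s/km

280.34 s/km


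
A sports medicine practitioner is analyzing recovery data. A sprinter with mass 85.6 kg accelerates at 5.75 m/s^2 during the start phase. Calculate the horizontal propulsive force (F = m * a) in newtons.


F = m * a
= 85.6 * 5.75
= 492.2 N

492.2 N


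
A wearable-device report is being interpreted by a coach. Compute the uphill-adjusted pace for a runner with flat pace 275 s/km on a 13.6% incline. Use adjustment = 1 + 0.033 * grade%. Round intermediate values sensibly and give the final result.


Adjustment factor = 1 + 0.033 * 13.6 = 1.4488
Grade-adjusted pace = 275 * 1.4488 = 398.42 s/km

398.42 s/km


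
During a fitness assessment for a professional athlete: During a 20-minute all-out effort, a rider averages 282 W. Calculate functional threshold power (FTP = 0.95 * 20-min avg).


FTP = 0.95 * 282
= 267.9 W

267.9 W


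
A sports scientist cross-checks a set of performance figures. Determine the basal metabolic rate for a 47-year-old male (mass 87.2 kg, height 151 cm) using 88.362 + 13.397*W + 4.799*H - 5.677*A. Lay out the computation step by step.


BMR = 88.362 + 13.397*87.2 + 4.799*151 - 5.677*47
= 1714.41 kcal/day

1714.41 kcal/day


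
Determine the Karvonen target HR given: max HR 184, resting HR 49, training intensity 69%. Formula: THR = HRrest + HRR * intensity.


HRR = HRmax - HRrest = 184 - 49 = 135
THR = 49 + 135 * 0.69
= 142.15 bpm

142.15 bpm


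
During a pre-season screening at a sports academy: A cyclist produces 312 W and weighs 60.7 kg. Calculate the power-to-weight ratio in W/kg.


P/W = power / mass
= 312 / 60.7
= 5.14 W/kg

5.14 W/kg


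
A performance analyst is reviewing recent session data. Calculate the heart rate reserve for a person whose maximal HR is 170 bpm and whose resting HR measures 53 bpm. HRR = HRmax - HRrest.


HRmax = 170 bpm
HRrest = 53 bpm
HRR = 170 - 53 = 117 bpm

117 bpm


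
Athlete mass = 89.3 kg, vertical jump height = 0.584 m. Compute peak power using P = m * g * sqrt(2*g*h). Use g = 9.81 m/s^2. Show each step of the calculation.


sqrt(2 * 9.81 * 0.584) = sqrt(11.45808) = 3.384979 m/s
P = 89.3 * 9.81 * 3.384979
= 2965.35 W

2965.35 W


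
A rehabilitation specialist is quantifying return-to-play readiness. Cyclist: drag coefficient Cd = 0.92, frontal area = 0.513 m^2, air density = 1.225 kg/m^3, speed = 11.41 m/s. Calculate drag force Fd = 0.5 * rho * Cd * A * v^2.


v^2 = 11.41^2 = 130.1881
Fd = 0.5 * 1.225 * 0.92 * 0.513 * 130.1881
= 37.634 N

37.634 N


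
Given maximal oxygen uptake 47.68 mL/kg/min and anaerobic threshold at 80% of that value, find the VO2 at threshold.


Percentage as decimal = 0.8
VO2 at AT = 47.68 * 0.8 = 38.14 mL/kg/min

38.14 mL/kg/min


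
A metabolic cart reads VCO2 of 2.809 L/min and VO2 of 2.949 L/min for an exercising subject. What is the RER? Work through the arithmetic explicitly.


RER = VCO2 / VO2 = 2.809 / 2.949 = 0.9525

0.9525


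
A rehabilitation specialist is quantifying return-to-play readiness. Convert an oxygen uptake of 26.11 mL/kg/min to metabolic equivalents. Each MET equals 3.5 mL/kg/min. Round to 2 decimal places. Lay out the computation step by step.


One MET = 3.5 mL/kg/min
Number of METs = 26.11 / 3.5
= 7.46 METs

7.46 METs


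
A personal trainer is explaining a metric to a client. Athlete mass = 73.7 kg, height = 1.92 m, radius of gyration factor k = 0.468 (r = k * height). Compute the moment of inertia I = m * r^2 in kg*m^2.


r = k * height = 0.468 * 1.92 = 0.89856 m
r^2 = 0.89856^2 = 0.80741
I = 73.7 * 0.80741 = 59.506 kg*m^2

59.506 kg*m^2


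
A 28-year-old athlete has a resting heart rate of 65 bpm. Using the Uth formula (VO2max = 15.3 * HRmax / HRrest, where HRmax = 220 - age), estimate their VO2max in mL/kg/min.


HRmax = 220 - 28 = 192 bpm
Ratio = HRmax / HRrest = 192 / 65 = 2.9538
VO2max = 15.3 * 2.9538 = 45.19 mL/kg/min

45.19 mL/kg/min


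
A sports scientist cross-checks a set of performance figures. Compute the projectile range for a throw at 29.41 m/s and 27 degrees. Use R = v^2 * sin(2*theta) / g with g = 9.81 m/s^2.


Two times the angle = 54 degrees
sin(54) = 0.809017
R = 864.9481 * 0.809017 / 9.81 = 71.331 m

71.331 m


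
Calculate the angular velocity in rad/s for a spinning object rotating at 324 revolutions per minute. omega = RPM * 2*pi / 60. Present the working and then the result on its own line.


omega = RPM * 2*pi / 60
= 324 * 6.28318531 / 60
= 33.929 rad/s

33.929 rad/s


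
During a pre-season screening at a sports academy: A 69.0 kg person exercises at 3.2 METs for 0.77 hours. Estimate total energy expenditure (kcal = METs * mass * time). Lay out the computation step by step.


Energy = METs * mass(kg) * time(h)
= 3.2 * 69.0 * 0.77
= 170.02 kcal

170.02 kcal


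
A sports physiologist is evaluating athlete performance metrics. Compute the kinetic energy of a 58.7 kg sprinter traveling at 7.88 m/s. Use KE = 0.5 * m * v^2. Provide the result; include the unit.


Velocity squared = 62.0944
KE = 0.5 * 58.7 * 62.0944 = 1822.47 J

1822.47 J


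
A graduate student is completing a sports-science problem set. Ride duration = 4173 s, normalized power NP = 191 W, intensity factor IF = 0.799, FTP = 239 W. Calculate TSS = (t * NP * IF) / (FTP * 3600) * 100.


Numerator = 4173 * 191 * 0.799 = 636837.357
Denominator = 239 * 3600 = 860400
TSS = 636837.357 / 860400 * 100
= 74.02

74.02 TSS


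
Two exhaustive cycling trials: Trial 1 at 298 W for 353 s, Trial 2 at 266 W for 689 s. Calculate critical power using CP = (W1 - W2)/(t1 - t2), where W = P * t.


W1 = 298 * 353 = 105194 J
W2 = 266 * 689 = 183274 J
CP = (105194 - 183274) / (353 - 689)
= -78080 / -336
= 232.38 W

232.38 W


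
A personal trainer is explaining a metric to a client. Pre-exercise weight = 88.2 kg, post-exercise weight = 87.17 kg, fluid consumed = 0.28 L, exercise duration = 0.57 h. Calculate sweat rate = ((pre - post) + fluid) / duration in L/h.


Weight loss = 88.2 - 87.17 = 1.03 kg (approx L)
Total sweat = 1.03 + 0.28 = 1.31 L
Sweat rate = 1.31 / 0.57 = 2.298 L/h

2.298 L/h


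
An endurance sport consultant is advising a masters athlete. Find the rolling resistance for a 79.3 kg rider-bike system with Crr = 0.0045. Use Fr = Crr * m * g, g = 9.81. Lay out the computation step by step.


m * g = 79.3 * 9.81 = 777.933 N
Fr = 0.0045 * 777.933 = 3.501 N

3.501 N


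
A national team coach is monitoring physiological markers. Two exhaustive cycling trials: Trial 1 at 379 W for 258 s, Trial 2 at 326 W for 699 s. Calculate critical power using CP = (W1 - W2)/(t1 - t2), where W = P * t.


W1 = 379 * 258 = 97782 J
W2 = 326 * 699 = 227874 J
CP = (97782 - 227874) / (258 - 699)
= -130092 / -441
= 294.99 W

294.99 W


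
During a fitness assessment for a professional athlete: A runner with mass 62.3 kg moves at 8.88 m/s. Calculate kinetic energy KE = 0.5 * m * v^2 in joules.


v^2 = 8.88^2 = 78.8544
KE = 0.5 * 62.3 * 78.8544
= 2456.31 J

2456.31 J


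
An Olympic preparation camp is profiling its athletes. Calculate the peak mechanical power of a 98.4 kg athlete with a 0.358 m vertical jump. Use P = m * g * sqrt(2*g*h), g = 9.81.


First, sqrt(2gh) = sqrt(2 * 9.81 * 0.358)
= sqrt(7.02396) = 2.650275 m/s
Power = 98.4 * 9.81 * 2.650275 = 2558.32 W

2558.32 W


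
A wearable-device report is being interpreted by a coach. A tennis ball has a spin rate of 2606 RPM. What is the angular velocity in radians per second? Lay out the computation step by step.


Convert RPM to rad/s: multiply by 2*pi and divide by 60
omega = 2606 * 2 * pi / 60
= 272.9 rad/s

272.9 rad/s


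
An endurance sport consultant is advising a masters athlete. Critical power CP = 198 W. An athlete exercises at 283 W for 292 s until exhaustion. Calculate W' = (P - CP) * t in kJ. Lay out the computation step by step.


P - CP = 283 - 198 = 85 W
W' = 85 * 292 = 24820 J
= 24820 / 1000 = 24.82 kJ

24.82 kJ


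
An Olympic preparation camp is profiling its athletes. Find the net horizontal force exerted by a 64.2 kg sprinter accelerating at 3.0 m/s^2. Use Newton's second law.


Newton's second law: F = m * a
F = 64.2 * 3.0 = 192.6 N

192.6 N


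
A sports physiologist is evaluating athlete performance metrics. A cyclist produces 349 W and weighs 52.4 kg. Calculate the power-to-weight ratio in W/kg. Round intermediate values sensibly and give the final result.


P/W = power / mass
= 349 / 52.4
= 6.66 W/kg

6.66 W/kg


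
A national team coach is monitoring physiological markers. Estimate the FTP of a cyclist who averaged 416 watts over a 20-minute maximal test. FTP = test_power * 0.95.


FTP = 416 * 0.95 = 395.2 W

395.2 W


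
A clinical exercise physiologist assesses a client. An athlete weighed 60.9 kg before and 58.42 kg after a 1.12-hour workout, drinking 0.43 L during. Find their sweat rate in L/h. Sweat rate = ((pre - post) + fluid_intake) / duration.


Body mass change = 2.48 kg
Total sweat loss = 2.48 + 0.43 = 2.91 L
Rate = 2.91 / 1.12 = 2.598 L/h

2.598 L/h


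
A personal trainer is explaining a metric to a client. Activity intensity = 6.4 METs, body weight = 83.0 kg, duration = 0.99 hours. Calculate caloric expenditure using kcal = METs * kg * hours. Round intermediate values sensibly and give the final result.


kcal = 6.4 * 83.0 * 0.99
= 531.2 * 0.99
= 525.89 kcal

525.89 kcal


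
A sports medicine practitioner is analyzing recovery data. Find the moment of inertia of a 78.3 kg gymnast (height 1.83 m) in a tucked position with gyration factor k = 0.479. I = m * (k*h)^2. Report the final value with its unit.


Radius of gyration = 0.479 * 1.83 = 0.87657 m
I = 78.3 * 0.87657^2
= 78.3 * 0.768375
= 60.164 kg*m^2

60.164 kg*m^2


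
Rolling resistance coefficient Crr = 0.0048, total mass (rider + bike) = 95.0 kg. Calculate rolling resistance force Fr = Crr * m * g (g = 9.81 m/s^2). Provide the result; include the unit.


Fr = Crr * m * g
= 0.0048 * 95.0 * 9.81
= 4.473 N

4.473 N


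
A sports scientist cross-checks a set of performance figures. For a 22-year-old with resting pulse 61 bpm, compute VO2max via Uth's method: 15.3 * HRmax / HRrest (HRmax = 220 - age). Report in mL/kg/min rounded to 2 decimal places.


Step 1: HRmax = 220 - 22 = 198 bpm
Step 2: Ratio = 198 / 61 = 3.2459
Step 3: VO2max = 15.3 * 3.2459 = 49.66 mL/kg/min

49.66 mL/kg/min


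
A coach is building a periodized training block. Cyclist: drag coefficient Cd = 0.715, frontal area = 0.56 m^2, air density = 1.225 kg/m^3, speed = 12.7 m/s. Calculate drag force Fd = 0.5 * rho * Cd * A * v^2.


v^2 = 12.7^2 = 161.29
Fd = 0.5 * 1.225 * 0.715 * 0.56 * 161.29
= 39.556 N

39.556 N


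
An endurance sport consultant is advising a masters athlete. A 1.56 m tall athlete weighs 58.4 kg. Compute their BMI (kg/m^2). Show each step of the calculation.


height^2 = 2.4336 m^2
BMI = 58.4 / 2.4336 = 24.0 kg/m^2

24.0 kg/m^2


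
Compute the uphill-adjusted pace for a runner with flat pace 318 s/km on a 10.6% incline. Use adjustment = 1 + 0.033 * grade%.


Adjustment factor = 1 + 0.033 * 10.6 = 1.3498
Grade-adjusted pace = 318 * 1.3498 = 429.24 s/km

429.24 s/km


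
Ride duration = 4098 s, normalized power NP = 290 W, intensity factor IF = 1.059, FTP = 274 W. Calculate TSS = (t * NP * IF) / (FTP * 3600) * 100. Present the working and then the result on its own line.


Numerator = 4098 * 290 * 1.059 = 1258536.78
Denominator = 274 * 3600 = 986400
TSS = 1258536.78 / 986400 * 100
= 127.59

127.59 TSS


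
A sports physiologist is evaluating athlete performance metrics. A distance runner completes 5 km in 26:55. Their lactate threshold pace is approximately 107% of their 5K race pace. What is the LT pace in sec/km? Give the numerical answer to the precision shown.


Convert to seconds: 26 min 55 s = 1615 s
Pace per km = 1615 / 5 = 323.0 s/km
LT pace = 323.0 * 1.07 = 345.61 s/km

345.61 s/km


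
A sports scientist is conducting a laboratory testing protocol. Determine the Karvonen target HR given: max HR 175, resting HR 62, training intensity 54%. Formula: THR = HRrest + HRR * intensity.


HRR = HRmax - HRrest = 175 - 62 = 113
THR = 62 + 113 * 0.54
= 123.02 bpm

123.02 bpm


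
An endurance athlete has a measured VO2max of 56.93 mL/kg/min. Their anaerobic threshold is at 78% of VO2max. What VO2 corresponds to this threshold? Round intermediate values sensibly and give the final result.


Anaerobic threshold VO2 = VO2max * 78%
= 56.93 * 0.78
= 44.41 mL/kg/min

44.41 mL/kg/min


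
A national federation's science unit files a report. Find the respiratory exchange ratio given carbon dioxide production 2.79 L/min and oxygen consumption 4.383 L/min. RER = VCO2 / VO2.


VCO2 = 2.79 L/min
VO2 = 4.383 L/min
RER = 2.79 / 4.383 = 0.6366

0.6366


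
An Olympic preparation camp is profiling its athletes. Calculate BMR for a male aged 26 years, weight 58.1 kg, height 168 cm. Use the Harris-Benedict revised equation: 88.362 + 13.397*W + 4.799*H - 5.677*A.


Substituting values:
W term = 13.397 * 58.1 = 778.3657
H term = 4.799 * 168 = 806.232
A term = 5.677 * 26 = 147.602
BMR = 1525.36 kcal/day

1525.36 kcal/day


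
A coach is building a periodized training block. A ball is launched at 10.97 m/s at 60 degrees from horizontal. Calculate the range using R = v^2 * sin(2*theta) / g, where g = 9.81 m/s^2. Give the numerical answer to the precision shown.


sin(2 * 60) = sin(120) = 0.866025
v^2 = 10.97^2 = 120.3409
R = 120.3409 * 0.866025 / 9.81
= 10.624 m

10.624 m


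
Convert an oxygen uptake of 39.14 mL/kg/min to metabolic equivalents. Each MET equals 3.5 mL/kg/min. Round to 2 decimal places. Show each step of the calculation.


One MET = 3.5 mL/kg/min
Number of METs = 39.14 / 3.5
= 11.18 METs

11.18 METs


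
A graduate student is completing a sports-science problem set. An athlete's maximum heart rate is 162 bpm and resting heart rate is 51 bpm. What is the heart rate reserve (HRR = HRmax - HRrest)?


HRR = HRmax - HRrest
= 162 - 51
= 111 bpm

111 bpm


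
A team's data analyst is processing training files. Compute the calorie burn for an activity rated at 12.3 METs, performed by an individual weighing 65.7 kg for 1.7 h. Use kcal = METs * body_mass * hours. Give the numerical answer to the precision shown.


Product of METs and mass = 12.3 * 65.7 = 808.11
Total kcal = 808.11 * 1.7 = 1373.79 kcal

1373.79 kcal


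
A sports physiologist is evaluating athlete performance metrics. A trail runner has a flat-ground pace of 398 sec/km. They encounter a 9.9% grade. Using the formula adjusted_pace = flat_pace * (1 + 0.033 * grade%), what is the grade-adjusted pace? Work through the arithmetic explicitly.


Grade factor = 1 + 0.033 * 9.9 = 1.3267
Adjusted = 398 * 1.3267 = 528.03 sec/km

528.03 s/km


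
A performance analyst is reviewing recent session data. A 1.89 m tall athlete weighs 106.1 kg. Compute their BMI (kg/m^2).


height^2 = 3.5721 m^2
BMI = 106.1 / 3.5721 = 29.7 kg/m^2

29.7 kg/m^2


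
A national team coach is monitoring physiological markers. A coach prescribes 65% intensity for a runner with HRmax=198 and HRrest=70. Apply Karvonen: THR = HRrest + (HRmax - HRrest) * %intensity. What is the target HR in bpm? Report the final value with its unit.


Heart rate reserve = 198 - 70 = 128
Intensity fraction = 65 / 100 = 0.65
THR = 70 + 128 * 0.65 = 153.2 bpm

153.2 bpm


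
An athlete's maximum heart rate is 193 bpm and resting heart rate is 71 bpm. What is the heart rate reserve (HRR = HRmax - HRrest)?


HRR = HRmax - HRrest
= 193 - 71
= 122 bpm

122 bpm


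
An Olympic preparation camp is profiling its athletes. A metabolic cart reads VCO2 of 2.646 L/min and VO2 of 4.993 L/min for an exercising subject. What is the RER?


RER = VCO2 / VO2 = 2.646 / 4.993 = 0.5299

0.5299


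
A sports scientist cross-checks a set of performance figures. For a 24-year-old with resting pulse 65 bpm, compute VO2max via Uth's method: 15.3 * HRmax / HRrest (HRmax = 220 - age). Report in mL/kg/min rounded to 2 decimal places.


Step 1: HRmax = 220 - 24 = 196 bpm
Step 2: Ratio = 196 / 65 = 3.0154
Step 3: VO2max = 15.3 * 3.0154 = 46.14 mL/kg/min

46.14 mL/kg/min


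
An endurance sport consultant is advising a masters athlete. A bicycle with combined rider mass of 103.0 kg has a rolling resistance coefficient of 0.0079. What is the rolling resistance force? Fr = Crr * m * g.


Fr = 0.0079 * 103.0 * 9.81
= 0.8137 * 9.81
= 7.982 N

7.982 N


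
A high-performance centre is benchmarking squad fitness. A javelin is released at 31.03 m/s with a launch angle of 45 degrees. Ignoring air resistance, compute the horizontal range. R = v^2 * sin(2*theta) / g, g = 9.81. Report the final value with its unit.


Launch speed squared = 962.8609
sin(2 * 45 deg) = 1.0
Range = 962.8609 * 1.0 / 9.81
= 98.151 m

98.151 m


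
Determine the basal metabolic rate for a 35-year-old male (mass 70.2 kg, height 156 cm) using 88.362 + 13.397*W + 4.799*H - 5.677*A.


BMR = 88.362 + 13.397*70.2 + 4.799*156 - 5.677*35
= 1578.78 kcal/day

1578.78 kcal/day


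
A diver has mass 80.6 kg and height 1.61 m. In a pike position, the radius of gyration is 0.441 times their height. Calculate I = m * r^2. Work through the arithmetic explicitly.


r = 0.441 * 1.61 = 0.71001 m
I = m * r^2 = 80.6 * 0.504114 = 40.632 kg*m^2

40.632 kg*m^2


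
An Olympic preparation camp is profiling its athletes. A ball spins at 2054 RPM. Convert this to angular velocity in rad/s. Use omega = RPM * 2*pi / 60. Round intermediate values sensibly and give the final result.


omega = 2054 * 2 * pi / 60
= 2054 * 6.28318531 / 60
= 12905.663 / 60
= 215.094 rad/s

215.094 rad/s


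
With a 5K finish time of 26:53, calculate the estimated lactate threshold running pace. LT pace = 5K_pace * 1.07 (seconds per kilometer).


Race duration = 1613 s for 5 km
Average pace = 1613 / 5 = 322.6 s/km
LT pace = 322.6 * 1.07
= 345.18 s/km

345.18 s/km


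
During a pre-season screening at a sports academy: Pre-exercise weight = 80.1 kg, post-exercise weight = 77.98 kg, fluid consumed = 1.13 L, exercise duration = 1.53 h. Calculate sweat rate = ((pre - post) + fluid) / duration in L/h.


Weight loss = 80.1 - 77.98 = 2.12 kg (approx L)
Total sweat = 2.12 + 1.13 = 3.25 L
Sweat rate = 3.25 / 1.53 = 2.124 L/h

2.124 L/h


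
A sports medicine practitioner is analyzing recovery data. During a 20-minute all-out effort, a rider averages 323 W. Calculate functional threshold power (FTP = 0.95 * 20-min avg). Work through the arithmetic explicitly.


FTP = 0.95 * 323
= 306.85 W

306.85 W


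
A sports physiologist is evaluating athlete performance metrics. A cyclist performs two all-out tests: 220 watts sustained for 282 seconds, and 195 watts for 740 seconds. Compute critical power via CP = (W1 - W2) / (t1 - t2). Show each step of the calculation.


W1 = P1 * t1 = 220 * 282 = 62040 J
W2 = P2 * t2 = 195 * 740 = 144300 J
CP = (62040 - 144300) / (282 - 740)
= 179.61 W

179.61 W


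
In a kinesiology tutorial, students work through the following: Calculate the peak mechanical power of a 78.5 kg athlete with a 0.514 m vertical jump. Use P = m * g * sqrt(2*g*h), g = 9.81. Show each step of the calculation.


First, sqrt(2gh) = sqrt(2 * 9.81 * 0.514)
= sqrt(10.08468) = 3.175639 m/s
Power = 78.5 * 9.81 * 3.175639 = 2445.51 W

2445.51 W


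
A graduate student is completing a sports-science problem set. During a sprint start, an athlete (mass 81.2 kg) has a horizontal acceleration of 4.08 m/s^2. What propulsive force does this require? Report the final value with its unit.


Propulsive force = mass * acceleration
= 81.2 kg * 4.08 m/s^2
= 331.3 N

331.3 N


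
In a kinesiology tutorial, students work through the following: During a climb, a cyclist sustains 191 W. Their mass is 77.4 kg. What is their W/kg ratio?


Power-to-weight = 191 W / 77.4 kg
= 2.468 W/kg

2.468 W/kg


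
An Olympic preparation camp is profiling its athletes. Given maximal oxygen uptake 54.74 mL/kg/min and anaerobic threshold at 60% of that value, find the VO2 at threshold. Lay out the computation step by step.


Percentage as decimal = 0.6
VO2 at AT = 54.74 * 0.6 = 32.84 mL/kg/min

32.84 mL/kg/min


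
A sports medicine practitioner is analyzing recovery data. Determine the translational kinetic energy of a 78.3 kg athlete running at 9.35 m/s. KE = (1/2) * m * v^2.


KE = 0.5 * m * v^2
= 0.5 * 78.3 * 9.35^2
= 0.5 * 78.3 * 87.4225
= 3422.59 J

3422.59 J


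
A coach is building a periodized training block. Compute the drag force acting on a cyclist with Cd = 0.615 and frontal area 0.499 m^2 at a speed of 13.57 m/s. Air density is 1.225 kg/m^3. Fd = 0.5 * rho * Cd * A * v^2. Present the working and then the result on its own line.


Step 1: v^2 = 184.1449
Step 2: Fd = 0.5 * 1.225 * 0.615 * 0.499 * 184.1449
= 34.613 N

34.613 N


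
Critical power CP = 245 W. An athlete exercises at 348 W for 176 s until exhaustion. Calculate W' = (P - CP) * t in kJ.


P - CP = 348 - 245 = 103 W
W' = 103 * 176 = 18128 J
= 18128 / 1000 = 18.128 kJ

18.128 kJ


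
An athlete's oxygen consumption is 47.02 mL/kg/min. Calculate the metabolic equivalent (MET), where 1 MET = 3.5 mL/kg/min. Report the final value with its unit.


MET = VO2 / 3.5
= 47.02 / 3.5
= 13.43 METs

13.43 METs


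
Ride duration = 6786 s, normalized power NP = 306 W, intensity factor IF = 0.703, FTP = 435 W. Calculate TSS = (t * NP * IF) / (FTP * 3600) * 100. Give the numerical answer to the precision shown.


Numerator = 6786 * 306 * 0.703 = 1459790.748
Denominator = 435 * 3600 = 1566000
TSS = 1459790.748 / 1566000 * 100
= 93.22

93.22 TSS


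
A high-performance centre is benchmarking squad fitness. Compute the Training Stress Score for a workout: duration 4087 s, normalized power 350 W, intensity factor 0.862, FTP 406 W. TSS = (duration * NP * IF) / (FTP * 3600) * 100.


Product = 4087 * 350 * 0.862 = 1233047.9
Base = 406 * 3600 = 1461600
TSS = 1233047.9 / 1461600 * 100 = 84.36

84.36 TSS


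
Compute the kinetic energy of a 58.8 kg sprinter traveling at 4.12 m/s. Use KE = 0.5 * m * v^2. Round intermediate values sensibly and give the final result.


Velocity squared = 16.9744
KE = 0.5 * 58.8 * 16.9744 = 499.05 J

499.05 J


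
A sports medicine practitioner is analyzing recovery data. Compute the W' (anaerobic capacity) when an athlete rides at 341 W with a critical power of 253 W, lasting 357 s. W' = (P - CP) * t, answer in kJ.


Above-CP power = 88 W
Duration = 357 s
W' = 88 * 357 = 31416 J
Convert: 31416 / 1000 = 31.416 kJ

31.416 kJ


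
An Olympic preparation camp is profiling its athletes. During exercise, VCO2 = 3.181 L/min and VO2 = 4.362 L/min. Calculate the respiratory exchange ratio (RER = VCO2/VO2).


RER = VCO2 / VO2
= 3.181 / 4.362
= 0.7293

0.7293


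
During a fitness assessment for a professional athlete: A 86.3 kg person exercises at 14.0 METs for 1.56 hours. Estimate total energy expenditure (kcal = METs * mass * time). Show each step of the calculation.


Energy = METs * mass(kg) * time(h)
= 14.0 * 86.3 * 1.56
= 1884.79 kcal

1884.79 kcal


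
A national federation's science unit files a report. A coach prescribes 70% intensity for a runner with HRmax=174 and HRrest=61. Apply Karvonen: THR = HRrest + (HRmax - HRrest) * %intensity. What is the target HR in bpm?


Heart rate reserve = 174 - 61 = 113
Intensity fraction = 70 / 100 = 0.7
THR = 61 + 113 * 0.7 = 140.1 bpm

140.1 bpm


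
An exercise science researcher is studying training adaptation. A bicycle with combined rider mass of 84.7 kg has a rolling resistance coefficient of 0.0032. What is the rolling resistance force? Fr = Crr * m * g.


Fr = 0.0032 * 84.7 * 9.81
= 0.27104 * 9.81
= 2.659 N

2.659 N


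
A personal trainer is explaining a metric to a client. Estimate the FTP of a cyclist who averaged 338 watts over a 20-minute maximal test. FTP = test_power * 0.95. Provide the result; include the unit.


FTP = 338 * 0.95 = 321.1 W

321.1 W


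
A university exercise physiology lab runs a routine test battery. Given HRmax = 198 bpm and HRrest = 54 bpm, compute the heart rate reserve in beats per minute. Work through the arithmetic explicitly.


Heart rate reserve = maximum HR minus resting HR
HRR = 198 - 54 = 144 bpm

144 bpm


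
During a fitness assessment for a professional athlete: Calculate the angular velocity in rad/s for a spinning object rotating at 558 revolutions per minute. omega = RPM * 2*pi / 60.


omega = RPM * 2*pi / 60
= 558 * 6.28318531 / 60
= 58.434 rad/s

58.434 rad/s


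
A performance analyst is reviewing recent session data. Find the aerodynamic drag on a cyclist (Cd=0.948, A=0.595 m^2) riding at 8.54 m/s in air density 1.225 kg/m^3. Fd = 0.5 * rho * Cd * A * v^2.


Fd = 0.5 * 1.225 * 0.948 * 0.595 * 8.54^2
= 0.5 * 1.225 * 0.948 * 0.595 * 72.9316
= 25.197 N

25.197 N


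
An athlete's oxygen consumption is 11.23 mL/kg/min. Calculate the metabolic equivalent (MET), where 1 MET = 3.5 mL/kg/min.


MET = VO2 / 3.5
= 11.23 / 3.5
= 3.21 METs

3.21 METs


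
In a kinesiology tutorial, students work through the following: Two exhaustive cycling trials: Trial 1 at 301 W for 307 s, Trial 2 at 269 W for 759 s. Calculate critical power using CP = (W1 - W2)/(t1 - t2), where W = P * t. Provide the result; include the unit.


W1 = 301 * 307 = 92407 J
W2 = 269 * 759 = 204171 J
CP = (92407 - 204171) / (307 - 759)
= -111764 / -452
= 247.27 W

247.27 W


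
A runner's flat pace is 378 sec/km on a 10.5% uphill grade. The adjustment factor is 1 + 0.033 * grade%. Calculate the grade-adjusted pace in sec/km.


Factor = 1 + 0.033 * 10.5 = 1.3465
Adjusted pace = 378 * 1.3465
= 508.98 sec/km

508.98 s/km


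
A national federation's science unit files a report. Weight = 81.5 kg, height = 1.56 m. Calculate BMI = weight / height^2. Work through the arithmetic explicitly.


height^2 = 1.56^2 = 2.4336
BMI = 81.5 / 2.4336 = 33.49 kg/m^2

33.49 kg/m^2


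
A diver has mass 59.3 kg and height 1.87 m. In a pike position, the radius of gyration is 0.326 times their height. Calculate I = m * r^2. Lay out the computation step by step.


r = 0.326 * 1.87 = 0.60962 m
I = m * r^2 = 59.3 * 0.371637 = 22.038 kg*m^2

22.038 kg*m^2


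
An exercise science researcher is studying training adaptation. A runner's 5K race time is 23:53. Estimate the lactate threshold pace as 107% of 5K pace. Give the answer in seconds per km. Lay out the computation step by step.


Total race time = 23*60 + 53 = 1433 seconds
5K pace = 1433 / 5 = 286.6 sec/km
LT pace = 286.6 * 1.07 = 306.66 sec/km

306.66 s/km


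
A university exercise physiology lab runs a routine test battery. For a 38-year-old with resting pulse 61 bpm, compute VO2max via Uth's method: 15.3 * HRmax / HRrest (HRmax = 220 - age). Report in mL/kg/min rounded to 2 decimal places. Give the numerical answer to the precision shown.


Step 1: HRmax = 220 - 38 = 182 bpm
Step 2: Ratio = 182 / 61 = 2.9836
Step 3: VO2max = 15.3 * 2.9836 = 45.65 mL/kg/min

45.65 mL/kg/min


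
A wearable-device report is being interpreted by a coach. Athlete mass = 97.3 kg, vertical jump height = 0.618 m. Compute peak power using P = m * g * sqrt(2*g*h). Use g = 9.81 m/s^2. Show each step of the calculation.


sqrt(2 * 9.81 * 0.618) = sqrt(12.12516) = 3.48212 m/s
P = 97.3 * 9.81 * 3.48212
= 3323.73 W

3323.73 W


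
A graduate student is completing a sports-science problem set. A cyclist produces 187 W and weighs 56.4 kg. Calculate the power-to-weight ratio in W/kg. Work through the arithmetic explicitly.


P/W = power / mass
= 187 / 56.4
= 3.316 W/kg

3.316 W/kg


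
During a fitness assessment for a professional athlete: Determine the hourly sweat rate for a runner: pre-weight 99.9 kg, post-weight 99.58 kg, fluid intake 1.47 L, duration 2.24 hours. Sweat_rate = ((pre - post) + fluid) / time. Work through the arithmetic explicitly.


Mass lost = 99.9 - 99.58 = 0.32 kg
Add fluid consumed: 0.32 + 1.47 = 1.79 L total sweat
Sweat rate = 1.79 / 2.24 = 0.799 L/h

0.799 L/h


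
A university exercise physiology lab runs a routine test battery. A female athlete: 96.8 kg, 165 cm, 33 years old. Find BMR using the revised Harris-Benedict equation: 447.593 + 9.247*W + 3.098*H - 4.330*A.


Intercept = 447.593
Weight contribution = 9.247 * 96.8 = 895.1096
Height contribution = 3.098 * 165 = 511.17
Age contribution = 4.33 * 33 = 142.89
BMR = 447.593 + 895.1096 + 511.17 - 142.89
= 1710.98 kcal/day

1710.98 kcal/day


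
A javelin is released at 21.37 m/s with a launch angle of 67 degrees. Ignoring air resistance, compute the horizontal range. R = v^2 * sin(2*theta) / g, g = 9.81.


Launch speed squared = 456.6769
sin(2 * 67 deg) = 0.71934
Range = 456.6769 * 0.71934 / 9.81
= 33.487 m

33.487 m


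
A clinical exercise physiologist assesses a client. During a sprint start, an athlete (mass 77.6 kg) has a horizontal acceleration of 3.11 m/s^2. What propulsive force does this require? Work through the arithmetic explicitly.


Propulsive force = mass * acceleration
= 77.6 kg * 3.11 m/s^2
= 241.34 N

241.34 N


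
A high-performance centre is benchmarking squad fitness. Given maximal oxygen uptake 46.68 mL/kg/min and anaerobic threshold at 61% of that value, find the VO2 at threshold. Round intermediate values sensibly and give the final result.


Percentage as decimal = 0.61
VO2 at AT = 46.68 * 0.61 = 28.47 mL/kg/min

28.47 mL/kg/min


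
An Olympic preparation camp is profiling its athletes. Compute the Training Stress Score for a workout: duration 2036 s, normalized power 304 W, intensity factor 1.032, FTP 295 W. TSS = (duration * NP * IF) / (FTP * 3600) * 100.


Product = 2036 * 304 * 1.032 = 638750.208
Base = 295 * 3600 = 1062000
TSS = 638750.208 / 1062000 * 100 = 60.15

60.15 TSS


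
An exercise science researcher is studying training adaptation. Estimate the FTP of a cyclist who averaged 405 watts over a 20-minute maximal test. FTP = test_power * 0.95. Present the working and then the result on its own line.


FTP = 405 * 0.95 = 384.75 W

384.75 W


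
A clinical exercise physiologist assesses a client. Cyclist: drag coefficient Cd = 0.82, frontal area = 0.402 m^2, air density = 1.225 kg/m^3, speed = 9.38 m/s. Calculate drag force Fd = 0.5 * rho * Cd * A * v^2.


v^2 = 9.38^2 = 87.9844
Fd = 0.5 * 1.225 * 0.82 * 0.402 * 87.9844
= 17.764 N

17.764 N


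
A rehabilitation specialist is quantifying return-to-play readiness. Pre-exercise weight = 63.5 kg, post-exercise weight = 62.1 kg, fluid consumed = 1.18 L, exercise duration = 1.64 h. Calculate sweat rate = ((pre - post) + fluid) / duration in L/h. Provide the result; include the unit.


Weight loss = 63.5 - 62.1 = 1.4 kg (approx L)
Total sweat = 1.4 + 1.18 = 2.58 L
Sweat rate = 2.58 / 1.64 = 1.573 L/h

1.573 L/h


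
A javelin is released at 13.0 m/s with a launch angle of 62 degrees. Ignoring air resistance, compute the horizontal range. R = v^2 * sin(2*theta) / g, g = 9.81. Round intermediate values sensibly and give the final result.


Launch speed squared = 169.0
sin(2 * 62 deg) = 0.829038
Range = 169.0 * 0.829038 / 9.81
= 14.282 m

14.282 m


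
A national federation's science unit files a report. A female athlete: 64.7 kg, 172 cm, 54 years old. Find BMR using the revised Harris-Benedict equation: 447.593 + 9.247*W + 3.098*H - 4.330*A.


Intercept = 447.593
Weight contribution = 9.247 * 64.7 = 598.2809
Height contribution = 3.098 * 172 = 532.856
Age contribution = 4.33 * 54 = 233.82
BMR = 447.593 + 598.2809 + 532.856 - 233.82
= 1344.91 kcal/day

1344.91 kcal/day


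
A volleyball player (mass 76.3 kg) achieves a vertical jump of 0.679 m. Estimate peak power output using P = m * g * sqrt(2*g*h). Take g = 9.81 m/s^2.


2 * g * h = 2 * 9.81 * 0.679 = 13.32198
sqrt(13.32198) = 3.649929 m/s
P = 76.3 * 9.81 * 3.649929 = 2731.98 W

2731.98 W


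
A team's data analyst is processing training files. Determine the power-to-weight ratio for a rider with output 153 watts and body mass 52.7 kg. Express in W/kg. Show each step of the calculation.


P/W = 153 / 52.7 = 2.903 W/kg

2.903 W/kg


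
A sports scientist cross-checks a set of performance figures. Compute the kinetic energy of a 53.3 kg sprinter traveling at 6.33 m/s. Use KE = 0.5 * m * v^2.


Velocity squared = 40.0689
KE = 0.5 * 53.3 * 40.0689 = 1067.84 J

1067.84 J


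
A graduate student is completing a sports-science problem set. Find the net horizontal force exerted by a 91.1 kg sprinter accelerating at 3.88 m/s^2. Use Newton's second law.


Newton's second law: F = m * a
F = 91.1 * 3.88 = 353.47 N

353.47 N


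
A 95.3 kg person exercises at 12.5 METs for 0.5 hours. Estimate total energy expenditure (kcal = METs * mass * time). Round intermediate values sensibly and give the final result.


Energy = METs * mass(kg) * time(h)
= 12.5 * 95.3 * 0.5
= 595.63 kcal

595.63 kcal


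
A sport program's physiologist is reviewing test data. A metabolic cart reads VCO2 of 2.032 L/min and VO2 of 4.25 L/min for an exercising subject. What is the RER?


RER = VCO2 / VO2 = 2.032 / 4.25 = 0.4781

0.4781


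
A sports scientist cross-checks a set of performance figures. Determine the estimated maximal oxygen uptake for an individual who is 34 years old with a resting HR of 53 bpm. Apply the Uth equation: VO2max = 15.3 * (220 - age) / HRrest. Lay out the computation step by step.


HRmax = 220 - 34 = 186
VO2max = 15.3 * (186 / 53)
= 15.3 * 3.5094
= 53.69 mL/kg/min

53.69 mL/kg/min


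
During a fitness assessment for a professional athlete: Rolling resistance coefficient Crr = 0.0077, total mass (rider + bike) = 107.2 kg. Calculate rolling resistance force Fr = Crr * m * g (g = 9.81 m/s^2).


Fr = Crr * m * g
= 0.0077 * 107.2 * 9.81
= 8.098 N

8.098 N


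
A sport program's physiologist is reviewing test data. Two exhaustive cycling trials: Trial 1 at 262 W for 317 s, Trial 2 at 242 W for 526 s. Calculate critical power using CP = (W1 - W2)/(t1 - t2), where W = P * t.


W1 = 262 * 317 = 83054 J
W2 = 242 * 526 = 127292 J
CP = (83054 - 127292) / (317 - 526)
= -44238 / -209
= 211.67 W

211.67 W


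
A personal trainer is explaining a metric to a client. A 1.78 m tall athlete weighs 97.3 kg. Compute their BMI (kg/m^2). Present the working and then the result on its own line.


height^2 = 3.1684 m^2
BMI = 97.3 / 3.1684 = 30.71 kg/m^2

30.71 kg/m^2


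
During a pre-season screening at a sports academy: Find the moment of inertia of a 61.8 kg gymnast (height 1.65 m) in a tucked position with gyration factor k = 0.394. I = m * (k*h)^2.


Radius of gyration = 0.394 * 1.65 = 0.6501 m
I = 61.8 * 0.6501^2
= 61.8 * 0.42263
= 26.119 kg*m^2

26.119 kg*m^2


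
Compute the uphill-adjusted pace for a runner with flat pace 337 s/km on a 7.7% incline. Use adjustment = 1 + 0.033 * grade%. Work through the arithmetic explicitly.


Adjustment factor = 1 + 0.033 * 7.7 = 1.2541
Grade-adjusted pace = 337 * 1.2541 = 422.63 s/km

422.63 s/km


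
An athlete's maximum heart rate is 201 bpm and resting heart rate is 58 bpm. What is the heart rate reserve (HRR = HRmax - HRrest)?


HRR = HRmax - HRrest
= 201 - 58
= 143 bpm

143 bpm


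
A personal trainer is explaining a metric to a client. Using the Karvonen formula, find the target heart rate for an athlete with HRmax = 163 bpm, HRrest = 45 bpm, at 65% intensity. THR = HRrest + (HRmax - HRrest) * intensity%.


HRR = 163 - 45 = 118
THR = 45 + 118 * 0.65
= 45 + 76.7
= 121.7 bpm

121.7 bpm


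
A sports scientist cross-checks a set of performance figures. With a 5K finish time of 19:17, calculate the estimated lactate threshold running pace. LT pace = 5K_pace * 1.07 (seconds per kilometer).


Race duration = 1157 s for 5 km
Average pace = 1157 / 5 = 231.4 s/km
LT pace = 231.4 * 1.07
= 247.6 s/km

247.6 s/km


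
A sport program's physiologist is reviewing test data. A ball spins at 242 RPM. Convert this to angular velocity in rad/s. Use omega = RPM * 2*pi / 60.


omega = 242 * 2 * pi / 60
= 242 * 6.28318531 / 60
= 1520.531 / 60
= 25.342 rad/s

25.342 rad/s


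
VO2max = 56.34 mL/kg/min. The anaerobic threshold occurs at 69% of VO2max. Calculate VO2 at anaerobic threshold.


AT fraction = 69 / 100 = 0.69
AT VO2 = 56.34 * 0.69
= 38.87 mL/kg/min

38.87 mL/kg/min
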